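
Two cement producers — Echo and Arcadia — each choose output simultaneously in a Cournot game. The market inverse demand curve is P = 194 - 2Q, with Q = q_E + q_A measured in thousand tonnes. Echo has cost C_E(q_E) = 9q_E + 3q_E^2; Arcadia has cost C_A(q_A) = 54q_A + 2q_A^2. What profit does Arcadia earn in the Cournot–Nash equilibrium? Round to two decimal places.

Echo's profit: π_E = (194 - 2Q)q_E - (9q_E + 3q_E²). Setting ∂π_E/∂q_E = 0: 185 - 10q_E - 2(q_A) = 0.
Arcadia's first-order condition: 140 - 8q_A - 2(q_E) = 0.
So q_E = (185 - 2q_A)/10 and q_A = (140 - 2q_E)/8.
Solving the pair: q_E = 300/19, q_A = 515/38.
Price P = 194 - 2·(1115/38) = 135.3158.
Arcadia's profit: 135.3158·(515/38) - 54·(515/38) - 2(515/38)² = 734.6953.

734.70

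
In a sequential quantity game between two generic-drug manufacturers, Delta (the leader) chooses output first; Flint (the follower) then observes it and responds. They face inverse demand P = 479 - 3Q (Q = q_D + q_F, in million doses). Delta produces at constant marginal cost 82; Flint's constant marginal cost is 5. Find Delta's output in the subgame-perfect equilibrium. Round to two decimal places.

53.33

The follower Flint best-responds to any q_D: π_F = (479 - 3Q)q_F - 5q_F.
∂π_F/∂q_F = 474 - 3q_D - 6q_F = 0 gives the reaction function q_F = (474 - 3q_D)/6.
Delta substitutes q_F(q_D) into its own profit: π_D = q_D(479 - 3q_D - (474 - 3q_D)/2) - 82q_D = (242 - (3/2)q_D)q_D - 82q_D.
Leader FOC: 160 - 3q_D = 0, so q_D = 160/3.
Then q_F = (474 - 3·(160/3))/6 = 157/3.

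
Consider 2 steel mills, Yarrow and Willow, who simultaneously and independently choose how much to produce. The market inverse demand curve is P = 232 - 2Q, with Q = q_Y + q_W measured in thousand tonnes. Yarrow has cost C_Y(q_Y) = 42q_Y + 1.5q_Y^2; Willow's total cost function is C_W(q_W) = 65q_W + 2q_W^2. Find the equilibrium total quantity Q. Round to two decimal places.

Yarrow's profit: π_Y = (232 - 2Q)q_Y - (42q_Y + (3/2)q_Y²). Setting ∂π_Y/∂q_Y = 0: 190 - 7q_Y - 2(q_W) = 0.
Willow's profit: π_W = (232 - 2Q)q_W - (65q_W + 2q_W²). Setting ∂π_W/∂q_W = 0: 167 - 8q_W - 2(q_Y) = 0.
So q_Y = (190 - 2q_W)/7 and q_W = (167 - 2q_Y)/8.
Solving the pair: q_Y = 593/26, q_W = 789/52.
Total output Q = 593/26 + 789/52 = 1975/52.

37.98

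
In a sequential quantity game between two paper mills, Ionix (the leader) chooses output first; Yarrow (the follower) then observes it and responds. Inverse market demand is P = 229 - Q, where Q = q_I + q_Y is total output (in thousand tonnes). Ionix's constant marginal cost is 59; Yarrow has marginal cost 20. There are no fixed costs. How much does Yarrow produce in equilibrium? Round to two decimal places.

The follower Yarrow best-responds to any q_I: π_Y = (229 - Q)q_Y - 20q_Y.
Follower FOC: 209 - q_I - 2q_Y = 0, so q_Y(q_I) = (209 - q_I)/2.
The leader anticipates this reaction. Substituting into P = 229 - Q gives P = 249/2 - (1/2)q_I, so π_I = (249/2 - (1/2)q_I)q_I - 59q_I.
Leader FOC: 131/2 - q_I = 0, so q_I = 131/2.
Then q_Y = (209 - 131/2)/2 = 287/4.

71.75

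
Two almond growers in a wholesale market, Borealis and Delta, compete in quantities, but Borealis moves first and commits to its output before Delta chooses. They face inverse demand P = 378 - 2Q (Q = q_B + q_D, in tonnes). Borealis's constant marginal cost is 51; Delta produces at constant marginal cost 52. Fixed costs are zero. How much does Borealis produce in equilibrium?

82

Solve by backward induction. Given q_B, the follower Delta maximises π_D = (378 - 2q_B - 2q_D)q_D - 52q_D.
∂π_D/∂q_D = 326 - 2q_B - 4q_D = 0 gives the reaction function q_D = (326 - 2q_B)/4.
Borealis substitutes q_D(q_B) into its own profit: π_B = q_B(378 - 2q_B - (326 - 2q_B)/2) - 51q_B = (215 - q_B)q_B - 51q_B.
Leader FOC: 164 - 2q_B = 0, so q_B = 82.
Then q_D = (326 - 2·82)/4 = 81/2.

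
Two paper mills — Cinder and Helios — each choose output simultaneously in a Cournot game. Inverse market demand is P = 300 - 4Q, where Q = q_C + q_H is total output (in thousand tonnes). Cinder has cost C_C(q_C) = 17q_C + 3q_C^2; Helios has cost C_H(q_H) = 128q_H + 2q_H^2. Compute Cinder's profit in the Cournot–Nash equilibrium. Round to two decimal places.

Cinder's profit: π_C = (300 - 4Q)q_C - (17q_C + 3q_C²). Setting ∂π_C/∂q_C = 0: 283 - 14q_C - 4(q_H) = 0.
Helios's profit: π_H = (300 - 4Q)q_H - (128q_H + 2q_H²). Setting ∂π_H/∂q_H = 0: 172 - 12q_H - 4(q_C) = 0.
Best responses: q_C = (283 - 4q_H)/14, q_H = (172 - 4q_C)/12.
Solving the pair: q_C = 677/38, q_H = 319/38.
Price P = 300 - 4·(498/19) = 195.1579.
Cinder's profit: 195.1579·(677/38) - 17·(677/38) - 3(677/38)² = 2221.8165.

2221.82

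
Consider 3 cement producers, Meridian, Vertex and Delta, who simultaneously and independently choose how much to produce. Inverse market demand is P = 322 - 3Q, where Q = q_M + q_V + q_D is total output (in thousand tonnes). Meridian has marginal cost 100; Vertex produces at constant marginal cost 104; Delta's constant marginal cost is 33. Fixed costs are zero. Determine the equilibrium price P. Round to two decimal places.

Meridian's profit: π_M = (322 - 3Q)q_M - (100q_M). Setting ∂π_M/∂q_M = 0: 222 - 6q_M - 3(q_V + q_D) = 0.
Vertex's first-order condition: 218 - 6q_V - 3(q_M + q_D) = 0.
Delta's first-order condition: 289 - 6q_D - 3(q_M + q_V) = 0.
Summing all 3 equations gives 729 − 12Q = 0, hence Q = 243/4.
Back-substituting: q_M = (222 − 729/4)/3 = 53/4, q_V = (218 − 729/4)/3 = 143/12, q_D = (289 − 729/4)/3 = 427/12.
Total output Q = 243/4, so price P = 322 - 3·(243/4) = 559/4.

139.75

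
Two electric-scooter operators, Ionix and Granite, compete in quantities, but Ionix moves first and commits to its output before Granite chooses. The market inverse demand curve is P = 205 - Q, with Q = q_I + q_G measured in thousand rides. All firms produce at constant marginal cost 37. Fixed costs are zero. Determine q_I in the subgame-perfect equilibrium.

The follower Granite best-responds to any q_I: π_G = (205 - Q)q_G - 37q_G.
∂π_G/∂q_G = 168 - q_I - 2q_G = 0 gives the reaction function q_G = (168 - q_I)/2.
The leader anticipates this reaction. Substituting into P = 205 - Q gives P = 121 - (1/2)q_I, so π_I = (121 - (1/2)q_I)q_I - 37q_I.
Leader FOC: 84 - q_I = 0, so q_I = 84.
Then q_G = (168 - 84)/2 = 42.

84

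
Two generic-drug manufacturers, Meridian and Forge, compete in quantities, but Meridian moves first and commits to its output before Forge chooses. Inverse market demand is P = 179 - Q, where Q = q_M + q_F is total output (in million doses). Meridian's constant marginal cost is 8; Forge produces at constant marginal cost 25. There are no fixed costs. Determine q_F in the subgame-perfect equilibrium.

30

Solve by backward induction. Given q_M, the follower Forge maximises π_F = (179 - q_M - q_F)q_F - 25q_F.
Follower FOC: 154 - q_M - 2q_F = 0, so q_F(q_M) = (154 - q_M)/2.
The leader anticipates this reaction. Substituting into P = 179 - Q gives P = 102 - (1/2)q_M, so π_M = (102 - (1/2)q_M)q_M - 8q_M.
The leader's first-order condition 94 - q_M = 0 yields q_M = 94.
Then q_F = (154 - 94)/2 = 30.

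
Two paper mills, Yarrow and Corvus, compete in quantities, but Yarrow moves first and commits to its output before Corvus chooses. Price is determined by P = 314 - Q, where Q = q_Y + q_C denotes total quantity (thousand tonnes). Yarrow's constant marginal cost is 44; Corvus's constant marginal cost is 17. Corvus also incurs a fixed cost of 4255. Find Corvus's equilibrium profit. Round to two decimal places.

The follower Corvus best-responds to any q_Y: π_C = (314 - Q)q_C - 17q_C.
Follower FOC: 297 - q_Y - 2q_C = 0, so q_C(q_Y) = (297 - q_Y)/2.
The leader anticipates this reaction. Substituting into P = 314 - Q gives P = 331/2 - (1/2)q_Y, so π_Y = (331/2 - (1/2)q_Y)q_Y - 44q_Y.
The leader's first-order condition 243/2 - q_Y = 0 yields q_Y = 243/2.
Then q_C = (297 - 243/2)/2 = 351/4.
Price P = 314 - 837/4 = 419/4.
Corvus's profit: (419/4 - 17)·(351/4) - 4255 = 3445.0625.

3445.06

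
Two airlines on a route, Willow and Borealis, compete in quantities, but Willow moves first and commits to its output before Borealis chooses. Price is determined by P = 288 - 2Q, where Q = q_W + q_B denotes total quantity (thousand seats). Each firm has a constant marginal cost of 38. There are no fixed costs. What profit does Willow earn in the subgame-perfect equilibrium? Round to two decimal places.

The follower Borealis best-responds to any q_W: π_B = (288 - 2Q)q_B - 38q_B.
Follower FOC: 250 - 2q_W - 4q_B = 0, so q_B(q_W) = (250 - 2q_W)/4.
Willow substitutes q_B(q_W) into its own profit: π_W = q_W(288 - 2q_W - (250 - 2q_W)/2) - 38q_W = (163 - q_W)q_W - 38q_W.
Maximising: ∂π_W/∂q_W = 125 - 2q_W = 0, giving q_W = 125/2.
Then q_B = (250 - 2·(125/2))/4 = 125/4.
Price P = 288 - 2·(375/4) = 201/2.
Willow's profit: (201/2 - 38)·(125/2) = 3906.2500.

3906.25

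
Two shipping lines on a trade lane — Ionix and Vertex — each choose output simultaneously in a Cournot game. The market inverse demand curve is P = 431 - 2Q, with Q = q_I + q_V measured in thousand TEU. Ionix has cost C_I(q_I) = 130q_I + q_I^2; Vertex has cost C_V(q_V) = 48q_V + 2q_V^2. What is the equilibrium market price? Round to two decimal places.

279.27

Ionix's profit: π_I = (431 - 2Q)q_I - (130q_I + q_I²). Setting ∂π_I/∂q_I = 0: 301 - 6q_I - 2(q_V) = 0.
Vertex's profit: π_V = (431 - 2Q)q_V - (48q_V + 2q_V²). Setting ∂π_V/∂q_V = 0: 383 - 8q_V - 2(q_I) = 0.
So q_I = (301 - 2q_V)/6 and q_V = (383 - 2q_I)/8.
Substituting one into the other gives q_I = 821/22 and q_V = 424/11.
Total output Q = 1669/22, so price P = 431 - 2·(1669/22) = 279.2727.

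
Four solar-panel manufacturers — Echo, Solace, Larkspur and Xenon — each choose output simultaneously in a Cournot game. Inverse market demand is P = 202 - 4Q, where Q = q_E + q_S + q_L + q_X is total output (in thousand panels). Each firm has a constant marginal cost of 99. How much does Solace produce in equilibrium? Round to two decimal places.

5.15

A representative firm's profit is π_i = q_i(202 - 4Q) - 99q_i.
First-order condition (treating rivals' output as given): 103 - 8q_i - 4·Σ_{j≠i} q_j = 0.
With identical firms every q_j equals q_i, so Σ_{j≠i} q_j = 3q_i and 103 = 20q_i, giving q_i = 103/20.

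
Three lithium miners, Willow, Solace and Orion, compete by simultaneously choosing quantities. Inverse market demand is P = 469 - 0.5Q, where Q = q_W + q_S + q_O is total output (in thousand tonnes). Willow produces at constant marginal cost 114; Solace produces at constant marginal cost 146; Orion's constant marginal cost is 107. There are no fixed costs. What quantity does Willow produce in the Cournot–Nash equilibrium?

190

Willow's profit: π_W = (469 - 0.5Q)q_W - (114q_W). Setting ∂π_W/∂q_W = 0: 355 - q_W - (1/2)(q_S + q_O) = 0.
Solace's profit: π_S = (469 - 0.5Q)q_S - (146q_S). Setting ∂π_S/∂q_S = 0: 323 - q_S - (1/2)(q_W + q_O) = 0.
Orion's profit: π_O = (469 - 0.5Q)q_O - (107q_O). Setting ∂π_O/∂q_O = 0: 362 - q_O - (1/2)(q_W + q_S) = 0.
Adding the 3 conditions: 1040 − Q − Q = 0, i.e. Q = 520.
Back-substituting: q_W = (355 − 260)/(1/2) = 190, q_S = (323 − 260)/(1/2) = 126, q_O = (362 − 260)/(1/2) = 204.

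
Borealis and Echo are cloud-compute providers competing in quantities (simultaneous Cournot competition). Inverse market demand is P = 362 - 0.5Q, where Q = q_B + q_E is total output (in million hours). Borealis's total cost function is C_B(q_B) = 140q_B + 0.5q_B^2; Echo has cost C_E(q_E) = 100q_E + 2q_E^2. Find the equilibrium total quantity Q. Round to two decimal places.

Borealis's profit: π_B = (362 - 0.5Q)q_B - (140q_B + (1/2)q_B²). Setting ∂π_B/∂q_B = 0: 222 - 2q_B - (1/2)(q_E) = 0.
Echo's first-order condition: 262 - 5q_E - (1/2)(q_B) = 0.
Rearranging gives the reaction functions q_B = (222 - (1/2)q_E)/2 and q_E = (262 - (1/2)q_B)/5.
Substituting one into the other gives q_B = 100.4103 and q_E = 1652/39.
Total output Q = 100.4103 + 1652/39 = 1856/13.

142.77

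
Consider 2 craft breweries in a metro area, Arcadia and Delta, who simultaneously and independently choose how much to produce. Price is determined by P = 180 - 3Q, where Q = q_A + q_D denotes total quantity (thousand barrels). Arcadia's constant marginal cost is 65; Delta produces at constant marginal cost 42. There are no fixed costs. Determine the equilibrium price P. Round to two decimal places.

Arcadia's profit: π_A = (180 - 3Q)q_A - (65q_A). Setting ∂π_A/∂q_A = 0: 115 - 6q_A - 3(q_D) = 0.
Delta's profit: π_D = (180 - 3Q)q_D - (42q_D). Setting ∂π_D/∂q_D = 0: 138 - 6q_D - 3(q_A) = 0.
Rearranging gives the reaction functions q_A = (115 - 3q_D)/6 and q_D = (138 - 3q_A)/6.
Substituting one into the other gives q_A = 92/9 and q_D = 161/9.
Total output Q = 253/9, so price P = 180 - 3·(253/9) = 287/3.

95.67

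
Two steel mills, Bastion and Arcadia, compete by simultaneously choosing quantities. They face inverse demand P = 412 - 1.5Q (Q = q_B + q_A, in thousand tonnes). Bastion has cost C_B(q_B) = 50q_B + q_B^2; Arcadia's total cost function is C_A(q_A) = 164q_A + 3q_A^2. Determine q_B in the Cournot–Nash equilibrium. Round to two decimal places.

67.51

Bastion's profit: π_B = (412 - 1.5Q)q_B - (50q_B + q_B²). Setting ∂π_B/∂q_B = 0: 362 - 5q_B - (3/2)(q_A) = 0.
Arcadia's profit: π_A = (412 - 1.5Q)q_A - (164q_A + 3q_A²). Setting ∂π_A/∂q_A = 0: 248 - 9q_A - (3/2)(q_B) = 0.
Best responses: q_B = (362 - (3/2)q_A)/5, q_A = (248 - (3/2)q_B)/9.
Solving the pair: q_B = 67.5088, q_A = 16.3041.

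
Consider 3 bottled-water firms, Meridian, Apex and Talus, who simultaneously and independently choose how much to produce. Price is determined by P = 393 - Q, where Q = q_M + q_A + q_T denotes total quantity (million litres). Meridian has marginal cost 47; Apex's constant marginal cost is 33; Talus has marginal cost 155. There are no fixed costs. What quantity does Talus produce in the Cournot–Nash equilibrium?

2

Meridian's profit: π_M = (393 - Q)q_M - (47q_M). Setting ∂π_M/∂q_M = 0: 346 - 2q_M - (q_A + q_T) = 0.
Apex's profit: π_A = (393 - Q)q_A - (33q_A). Setting ∂π_A/∂q_A = 0: 360 - 2q_A - (q_M + q_T) = 0.
Talus's first-order condition: 238 - 2q_T - (q_M + q_A) = 0.
Adding the 3 conditions: 944 − 2Q − 2Q = 0, i.e. Q = 236.
Back-substituting: q_M = (346 − 236) = 110, q_A = (360 − 236) = 124, q_T = (238 − 236) = 2.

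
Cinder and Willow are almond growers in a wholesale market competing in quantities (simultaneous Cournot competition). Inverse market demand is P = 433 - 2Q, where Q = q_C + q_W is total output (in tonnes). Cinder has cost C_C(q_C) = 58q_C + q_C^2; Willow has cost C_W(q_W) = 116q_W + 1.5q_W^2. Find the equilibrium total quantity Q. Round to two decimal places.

82.71

Cinder's profit: π_C = (433 - 2Q)q_C - (58q_C + q_C²). Setting ∂π_C/∂q_C = 0: 375 - 6q_C - 2(q_W) = 0.
Willow's profit: π_W = (433 - 2Q)q_W - (116q_W + (3/2)q_W²). Setting ∂π_W/∂q_W = 0: 317 - 7q_W - 2(q_C) = 0.
So q_C = (375 - 2q_W)/6 and q_W = (317 - 2q_C)/7.
Substituting one into the other gives q_C = 1991/38 and q_W = 576/19.
Total output Q = 1991/38 + 576/19 = 82.7105.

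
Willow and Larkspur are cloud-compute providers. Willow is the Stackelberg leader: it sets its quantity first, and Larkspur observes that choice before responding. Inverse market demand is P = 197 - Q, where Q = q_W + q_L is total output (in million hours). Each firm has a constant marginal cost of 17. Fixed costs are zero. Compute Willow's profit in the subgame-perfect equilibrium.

The follower Larkspur best-responds to any q_W: π_L = (197 - Q)q_L - 17q_L.
Setting the follower's marginal profit to zero, 180 - q_W - 2q_L = 0, i.e. q_L = (180 - q_W)/2.
The leader anticipates this reaction. Substituting into P = 197 - Q gives P = 107 - (1/2)q_W, so π_W = (107 - (1/2)q_W)q_W - 17q_W.
The leader's first-order condition 90 - q_W = 0 yields q_W = 90.
Then q_L = (180 - 90)/2 = 45.
Price P = 197 - 135 = 62.
Willow's profit: (62 - 17)·90 = 4050.

4050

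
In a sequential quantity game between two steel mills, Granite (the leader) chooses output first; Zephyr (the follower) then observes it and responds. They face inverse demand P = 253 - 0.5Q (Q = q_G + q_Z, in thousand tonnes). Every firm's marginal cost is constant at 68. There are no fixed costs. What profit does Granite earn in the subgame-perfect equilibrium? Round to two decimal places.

The follower Zephyr best-responds to any q_G: π_Z = (253 - 0.5Q)q_Z - 68q_Z.
Setting the follower's marginal profit to zero, 185 - (1/2)q_G - q_Z = 0, i.e. q_Z = (185 - (1/2)q_G).
Granite substitutes q_Z(q_G) into its own profit: π_G = q_G(253 - (1/2)q_G - (185 - (1/2)q_G)/2) - 68q_G = (321/2 - (1/4)q_G)q_G - 68q_G.
The leader's first-order condition 185/2 - (1/2)q_G = 0 yields q_G = 185.
Then q_Z = (185 - (1/2)·185) = 185/2.
Price P = 253 - (1/2)·(555/2) = 457/4.
Granite's profit: (457/4 - 68)·185 = 8556.2500.

8556.25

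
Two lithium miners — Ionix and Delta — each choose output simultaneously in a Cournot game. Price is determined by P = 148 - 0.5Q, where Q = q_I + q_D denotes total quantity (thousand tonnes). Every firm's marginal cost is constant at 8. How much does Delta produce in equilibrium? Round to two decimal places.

Each firm earns π_i = (148 - 0.5Q)q_i - 8q_i.
Setting ∂π_i/∂q_i = 0 with rivals' quantities fixed: 140 - q_i - (1/2)q_j = 0.
By symmetry each firm produces the same amount; substituting q_j = q_i yields q_i = 140/(3/2) = 280/3.

93.33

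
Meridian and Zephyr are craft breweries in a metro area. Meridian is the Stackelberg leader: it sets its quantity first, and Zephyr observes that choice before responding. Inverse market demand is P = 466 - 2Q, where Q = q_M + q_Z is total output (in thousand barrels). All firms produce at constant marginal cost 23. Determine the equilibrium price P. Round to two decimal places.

133.75

The follower Zephyr best-responds to any q_M: π_Z = (466 - 2Q)q_Z - 23q_Z.
Follower FOC: 443 - 2q_M - 4q_Z = 0, so q_Z(q_M) = (443 - 2q_M)/4.
The leader anticipates this reaction. Substituting into P = 466 - 2Q gives P = 489/2 - q_M, so π_M = (489/2 - q_M)q_M - 23q_M.
Leader FOC: 443/2 - 2q_M = 0, so q_M = 443/4.
Then q_Z = (443 - 2·(443/4))/4 = 443/8.
Total output Q = 1329/8, so price P = 466 - 2·(1329/8) = 535/4.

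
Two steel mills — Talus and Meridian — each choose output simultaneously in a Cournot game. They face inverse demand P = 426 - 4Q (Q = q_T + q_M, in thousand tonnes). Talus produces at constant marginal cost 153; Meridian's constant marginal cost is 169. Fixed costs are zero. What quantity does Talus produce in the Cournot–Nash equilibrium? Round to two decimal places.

Talus's profit: π_T = (426 - 4Q)q_T - (153q_T). Setting ∂π_T/∂q_T = 0: 273 - 8q_T - 4(q_M) = 0.
Meridian's first-order condition: 257 - 8q_M - 4(q_T) = 0.
Best responses: q_T = (273 - 4q_M)/8, q_M = (257 - 4q_T)/8.
Solving the pair: q_T = 289/12, q_M = 241/12.

24.08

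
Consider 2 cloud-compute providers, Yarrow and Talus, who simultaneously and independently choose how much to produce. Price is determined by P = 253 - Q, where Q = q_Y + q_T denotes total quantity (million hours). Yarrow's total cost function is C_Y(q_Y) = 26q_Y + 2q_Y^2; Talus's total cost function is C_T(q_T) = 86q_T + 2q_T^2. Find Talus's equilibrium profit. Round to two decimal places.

Yarrow's profit: π_Y = (253 - Q)q_Y - (26q_Y + 2q_Y²). Setting ∂π_Y/∂q_Y = 0: 227 - 6q_Y - (q_T) = 0.
Talus's profit: π_T = (253 - Q)q_T - (86q_T + 2q_T²). Setting ∂π_T/∂q_T = 0: 167 - 6q_T - (q_Y) = 0.
Rearranging gives the reaction functions q_Y = (227 - q_T)/6 and q_T = (167 - q_Y)/6.
Substituting one into the other gives q_Y = 239/7 and q_T = 155/7.
Price P = 253 - 394/7 = 1377/7.
Talus's profit: (1377/7)·(155/7) - 86·(155/7) - 2(155/7)² = 1470.9184.

1470.92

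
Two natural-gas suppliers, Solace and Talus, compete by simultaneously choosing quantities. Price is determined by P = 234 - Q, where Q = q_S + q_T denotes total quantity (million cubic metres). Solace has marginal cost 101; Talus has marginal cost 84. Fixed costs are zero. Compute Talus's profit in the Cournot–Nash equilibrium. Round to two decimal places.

Solace's profit: π_S = (234 - Q)q_S - (101q_S). Setting ∂π_S/∂q_S = 0: 133 - 2q_S - (q_T) = 0.
Talus's profit: π_T = (234 - Q)q_T - (84q_T). Setting ∂π_T/∂q_T = 0: 150 - 2q_T - (q_S) = 0.
Best responses: q_S = (133 - q_T)/2, q_T = (150 - q_S)/2.
Solving the pair: q_S = 116/3, q_T = 167/3.
Price P = 234 - 283/3 = 419/3.
Talus's profit: (419/3 - 84)·(167/3) = 3098.7778.

3098.78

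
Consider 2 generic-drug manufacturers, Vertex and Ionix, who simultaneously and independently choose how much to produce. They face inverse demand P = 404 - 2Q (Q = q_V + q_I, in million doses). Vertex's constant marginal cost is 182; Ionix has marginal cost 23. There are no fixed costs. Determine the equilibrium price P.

203

Vertex's profit: π_V = (404 - 2Q)q_V - (182q_V). Setting ∂π_V/∂q_V = 0: 222 - 4q_V - 2(q_I) = 0.
Ionix's profit: π_I = (404 - 2Q)q_I - (23q_I). Setting ∂π_I/∂q_I = 0: 381 - 4q_I - 2(q_V) = 0.
Rearranging gives the reaction functions q_V = (222 - 2q_I)/4 and q_I = (381 - 2q_V)/4.
Substituting one into the other gives q_V = 21/2 and q_I = 90.
Total output Q = 201/2, so price P = 404 - 2·(201/2) = 203.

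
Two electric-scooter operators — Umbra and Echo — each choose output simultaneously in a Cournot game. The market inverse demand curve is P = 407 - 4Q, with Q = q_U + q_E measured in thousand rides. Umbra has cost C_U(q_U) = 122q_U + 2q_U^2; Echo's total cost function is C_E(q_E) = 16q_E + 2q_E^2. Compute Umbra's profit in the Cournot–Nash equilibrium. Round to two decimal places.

Umbra's profit: π_U = (407 - 4Q)q_U - (122q_U + 2q_U²). Setting ∂π_U/∂q_U = 0: 285 - 12q_U - 4(q_E) = 0.
Echo's first-order condition: 391 - 12q_E - 4(q_U) = 0.
Best responses: q_U = (285 - 4q_E)/12, q_E = (391 - 4q_U)/12.
Substituting one into the other gives q_U = 29/2 and q_E = 111/4.
Price P = 407 - 4·(169/4) = 238.
Umbra's profit: 238·(29/2) - 122·(29/2) - 2(29/2)² = 1261.5000.

1261.50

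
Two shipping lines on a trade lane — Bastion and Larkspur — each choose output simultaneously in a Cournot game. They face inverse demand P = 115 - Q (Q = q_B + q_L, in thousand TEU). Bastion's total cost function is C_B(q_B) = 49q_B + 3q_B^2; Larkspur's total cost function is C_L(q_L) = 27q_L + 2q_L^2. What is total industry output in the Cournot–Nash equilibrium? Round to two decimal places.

20.13

Bastion's profit: π_B = (115 - Q)q_B - (49q_B + 3q_B²). Setting ∂π_B/∂q_B = 0: 66 - 8q_B - (q_L) = 0.
Larkspur's profit: π_L = (115 - Q)q_L - (27q_L + 2q_L²). Setting ∂π_L/∂q_L = 0: 88 - 6q_L - (q_B) = 0.
Best responses: q_B = (66 - q_L)/8, q_L = (88 - q_B)/6.
Solving the pair: q_B = 308/47, q_L = 638/47.
Total output Q = 308/47 + 638/47 = 946/47.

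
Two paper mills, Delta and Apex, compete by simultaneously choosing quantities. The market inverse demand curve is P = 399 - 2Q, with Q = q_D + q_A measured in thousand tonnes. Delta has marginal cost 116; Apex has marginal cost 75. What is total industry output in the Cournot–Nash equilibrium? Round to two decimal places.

101.17

Delta's profit: π_D = (399 - 2Q)q_D - (116q_D). Setting ∂π_D/∂q_D = 0: 283 - 4q_D - 2(q_A) = 0.
Apex's first-order condition: 324 - 4q_A - 2(q_D) = 0.
So q_D = (283 - 2q_A)/4 and q_A = (324 - 2q_D)/4.
Solving the pair: q_D = 121/3, q_A = 365/6.
Total output Q = 121/3 + 365/6 = 607/6.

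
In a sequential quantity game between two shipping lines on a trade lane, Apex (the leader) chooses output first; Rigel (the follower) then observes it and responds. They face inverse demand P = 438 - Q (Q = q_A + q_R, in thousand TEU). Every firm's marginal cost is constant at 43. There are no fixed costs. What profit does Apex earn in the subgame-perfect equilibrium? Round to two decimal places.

The follower Rigel best-responds to any q_A: π_R = (438 - Q)q_R - 43q_R.
∂π_R/∂q_R = 395 - q_A - 2q_R = 0 gives the reaction function q_R = (395 - q_A)/2.
The leader anticipates this reaction. Substituting into P = 438 - Q gives P = 481/2 - (1/2)q_A, so π_A = (481/2 - (1/2)q_A)q_A - 43q_A.
The leader's first-order condition 395/2 - q_A = 0 yields q_A = 395/2.
Then q_R = (395 - 395/2)/2 = 395/4.
Price P = 438 - 1185/4 = 567/4.
Apex's profit: (567/4 - 43)·(395/2) = 19503.1250.

19503.13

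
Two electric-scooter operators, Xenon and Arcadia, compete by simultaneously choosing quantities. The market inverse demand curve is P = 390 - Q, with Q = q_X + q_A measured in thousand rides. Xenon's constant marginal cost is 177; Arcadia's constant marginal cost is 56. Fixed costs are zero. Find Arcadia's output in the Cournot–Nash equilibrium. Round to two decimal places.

151.67

Xenon's profit: π_X = (390 - Q)q_X - (177q_X). Setting ∂π_X/∂q_X = 0: 213 - 2q_X - (q_A) = 0.
Arcadia's profit: π_A = (390 - Q)q_A - (56q_A). Setting ∂π_A/∂q_A = 0: 334 - 2q_A - (q_X) = 0.
Best responses: q_X = (213 - q_A)/2, q_A = (334 - q_X)/2.
Solving the pair: q_X = 92/3, q_A = 455/3.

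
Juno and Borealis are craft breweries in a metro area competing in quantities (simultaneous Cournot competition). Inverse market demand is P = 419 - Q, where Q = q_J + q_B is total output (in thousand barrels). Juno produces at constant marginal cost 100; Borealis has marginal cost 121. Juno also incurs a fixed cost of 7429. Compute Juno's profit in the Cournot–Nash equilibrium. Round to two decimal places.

5415.44

Juno's profit: π_J = (419 - Q)q_J - (100q_J). Setting ∂π_J/∂q_J = 0: 319 - 2q_J - (q_B) = 0.
Borealis's profit: π_B = (419 - Q)q_B - (121q_B). Setting ∂π_B/∂q_B = 0: 298 - 2q_B - (q_J) = 0.
So q_J = (319 - q_B)/2 and q_B = (298 - q_J)/2.
Substituting one into the other gives q_J = 340/3 and q_B = 277/3.
Price P = 419 - 617/3 = 640/3.
Juno's profit: (640/3 - 100)·(340/3) - 7429 = 5415.4444.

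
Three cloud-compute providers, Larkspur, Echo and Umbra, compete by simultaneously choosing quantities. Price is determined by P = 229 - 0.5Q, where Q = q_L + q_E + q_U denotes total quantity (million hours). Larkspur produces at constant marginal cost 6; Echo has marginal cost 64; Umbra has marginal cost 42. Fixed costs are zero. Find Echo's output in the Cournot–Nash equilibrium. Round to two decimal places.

42.50

Larkspur's profit: π_L = (229 - 0.5Q)q_L - (6q_L). Setting ∂π_L/∂q_L = 0: 223 - q_L - (1/2)(q_E + q_U) = 0.
Echo's profit: π_E = (229 - 0.5Q)q_E - (64q_E). Setting ∂π_E/∂q_E = 0: 165 - q_E - (1/2)(q_L + q_U) = 0.
Umbra's profit: π_U = (229 - 0.5Q)q_U - (42q_U). Setting ∂π_U/∂q_U = 0: 187 - q_U - (1/2)(q_L + q_E) = 0.
Summing all 3 equations gives 575 − 2Q = 0, hence Q = 575/2.
Back-substituting: q_L = (223 − 575/4)/(1/2) = 317/2, q_E = (165 − 575/4)/(1/2) = 85/2, q_U = (187 − 575/4)/(1/2) = 173/2.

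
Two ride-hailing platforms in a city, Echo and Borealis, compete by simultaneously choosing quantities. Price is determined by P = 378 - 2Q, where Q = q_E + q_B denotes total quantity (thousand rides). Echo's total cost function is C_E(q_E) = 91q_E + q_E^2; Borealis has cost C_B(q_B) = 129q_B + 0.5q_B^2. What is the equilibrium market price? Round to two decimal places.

235.15

Echo's profit: π_E = (378 - 2Q)q_E - (91q_E + q_E²). Setting ∂π_E/∂q_E = 0: 287 - 6q_E - 2(q_B) = 0.
Borealis's first-order condition: 249 - 5q_B - 2(q_E) = 0.
Best responses: q_E = (287 - 2q_B)/6, q_B = (249 - 2q_E)/5.
Solving the pair: q_E = 937/26, q_B = 460/13.
Total output Q = 1857/26, so price P = 378 - 2·(1857/26) = 235.1538.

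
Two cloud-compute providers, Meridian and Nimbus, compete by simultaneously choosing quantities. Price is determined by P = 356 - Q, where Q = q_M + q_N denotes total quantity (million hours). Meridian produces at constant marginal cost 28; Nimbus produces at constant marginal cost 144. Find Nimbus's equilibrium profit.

1024

Meridian's profit: π_M = (356 - Q)q_M - (28q_M). Setting ∂π_M/∂q_M = 0: 328 - 2q_M - (q_N) = 0.
Nimbus's profit: π_N = (356 - Q)q_N - (144q_N). Setting ∂π_N/∂q_N = 0: 212 - 2q_N - (q_M) = 0.
Rearranging gives the reaction functions q_M = (328 - q_N)/2 and q_N = (212 - q_M)/2.
Solving the pair: q_M = 148, q_N = 32.
Price P = 356 - 180 = 176.
Nimbus's profit: (176 - 144)·32 = 1024.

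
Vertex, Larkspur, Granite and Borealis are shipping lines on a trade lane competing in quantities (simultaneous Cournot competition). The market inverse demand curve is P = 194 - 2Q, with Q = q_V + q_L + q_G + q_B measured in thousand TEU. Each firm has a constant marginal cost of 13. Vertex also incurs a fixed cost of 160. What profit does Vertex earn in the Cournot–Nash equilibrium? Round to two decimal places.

A representative firm's profit is π_i = q_i(194 - 2Q) - 13q_i.
First-order condition (treating rivals' output as given): 181 - 4q_i - 2·Σ_{j≠i} q_j = 0.
By symmetry each firm produces the same amount; substituting Σ_{j≠i} q_j = 3q_i yields q_i = 181/10.
Price P = 194 - 2·(362/5) = 246/5.
Vertex's profit: (246/5 - 13)·(181/10) - 160 = 495.2200.

495.22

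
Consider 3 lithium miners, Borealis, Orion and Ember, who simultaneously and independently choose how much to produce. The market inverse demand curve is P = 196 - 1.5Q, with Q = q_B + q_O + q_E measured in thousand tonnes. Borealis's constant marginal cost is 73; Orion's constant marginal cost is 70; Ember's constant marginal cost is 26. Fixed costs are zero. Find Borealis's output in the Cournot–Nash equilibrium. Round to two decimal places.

Borealis's profit: π_B = (196 - 1.5Q)q_B - (73q_B). Setting ∂π_B/∂q_B = 0: 123 - 3q_B - (3/2)(q_O + q_E) = 0.
Orion's first-order condition: 126 - 3q_O - (3/2)(q_B + q_E) = 0.
Ember's first-order condition: 170 - 3q_E - (3/2)(q_B + q_O) = 0.
Summing all 3 equations gives 419 − 6Q = 0, hence Q = 419/6.
Back-substituting: q_B = (123 − 419/4)/(3/2) = 73/6, q_O = (126 − 419/4)/(3/2) = 85/6, q_E = (170 − 419/4)/(3/2) = 87/2.

12.17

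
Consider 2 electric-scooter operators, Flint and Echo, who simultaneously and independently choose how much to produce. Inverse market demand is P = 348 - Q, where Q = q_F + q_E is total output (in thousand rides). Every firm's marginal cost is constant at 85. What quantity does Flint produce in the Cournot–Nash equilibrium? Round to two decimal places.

Each firm earns π_i = (348 - Q)q_i - 85q_i.
Setting ∂π_i/∂q_i = 0 with rivals' quantities fixed: 263 - 2q_i - q_j = 0.
By symmetry each firm produces the same amount; substituting q_j = q_i yields q_i = 263/3.

87.67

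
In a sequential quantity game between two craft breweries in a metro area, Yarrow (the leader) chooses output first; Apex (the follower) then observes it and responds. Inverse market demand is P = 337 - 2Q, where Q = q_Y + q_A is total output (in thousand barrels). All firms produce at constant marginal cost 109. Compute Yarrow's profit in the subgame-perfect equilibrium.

Solve by backward induction. Given q_Y, the follower Apex maximises π_A = (337 - 2q_Y - 2q_A)q_A - 109q_A.
Setting the follower's marginal profit to zero, 228 - 2q_Y - 4q_A = 0, i.e. q_A = (228 - 2q_Y)/4.
The leader anticipates this reaction. Substituting into P = 337 - 2Q gives P = 223 - q_Y, so π_Y = (223 - q_Y)q_Y - 109q_Y.
Leader FOC: 114 - 2q_Y = 0, so q_Y = 57.
Then q_A = (228 - 2·57)/4 = 57/2.
Price P = 337 - 2·(171/2) = 166.
Yarrow's profit: (166 - 109)·57 = 3249.

3249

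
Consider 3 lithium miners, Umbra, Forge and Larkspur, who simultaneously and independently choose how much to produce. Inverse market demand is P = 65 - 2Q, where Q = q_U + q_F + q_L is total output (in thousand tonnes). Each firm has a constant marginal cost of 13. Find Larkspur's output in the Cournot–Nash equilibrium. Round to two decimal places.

6.50

Each firm earns π_i = (65 - 2Q)q_i - 13q_i.
Setting ∂π_i/∂q_i = 0 with rivals' quantities fixed: 52 - 4q_i - 2·Σ_{j≠i} q_j = 0.
By symmetry each firm produces the same amount; substituting Σ_{j≠i} q_j = 2q_i yields q_i = 52/8 = 13/2.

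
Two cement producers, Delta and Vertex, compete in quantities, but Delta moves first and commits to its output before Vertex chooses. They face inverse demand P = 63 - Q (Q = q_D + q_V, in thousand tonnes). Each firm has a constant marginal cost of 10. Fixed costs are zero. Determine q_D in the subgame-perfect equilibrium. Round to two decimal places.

Solve by backward induction. Given q_D, the follower Vertex maximises π_V = (63 - q_D - q_V)q_V - 10q_V.
Follower FOC: 53 - q_D - 2q_V = 0, so q_V(q_D) = (53 - q_D)/2.
The leader anticipates this reaction. Substituting into P = 63 - Q gives P = 73/2 - (1/2)q_D, so π_D = (73/2 - (1/2)q_D)q_D - 10q_D.
The leader's first-order condition 53/2 - q_D = 0 yields q_D = 53/2.
Then q_V = (53 - 53/2)/2 = 53/4.

26.50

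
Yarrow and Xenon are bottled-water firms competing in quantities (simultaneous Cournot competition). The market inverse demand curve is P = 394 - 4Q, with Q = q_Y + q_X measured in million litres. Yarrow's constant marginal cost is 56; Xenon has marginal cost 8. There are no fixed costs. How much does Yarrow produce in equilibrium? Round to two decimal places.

Yarrow's profit: π_Y = (394 - 4Q)q_Y - (56q_Y). Setting ∂π_Y/∂q_Y = 0: 338 - 8q_Y - 4(q_X) = 0.
Xenon's profit: π_X = (394 - 4Q)q_X - (8q_X). Setting ∂π_X/∂q_X = 0: 386 - 8q_X - 4(q_Y) = 0.
So q_Y = (338 - 4q_X)/8 and q_X = (386 - 4q_Y)/8.
Substituting one into the other gives q_Y = 145/6 and q_X = 217/6.

24.17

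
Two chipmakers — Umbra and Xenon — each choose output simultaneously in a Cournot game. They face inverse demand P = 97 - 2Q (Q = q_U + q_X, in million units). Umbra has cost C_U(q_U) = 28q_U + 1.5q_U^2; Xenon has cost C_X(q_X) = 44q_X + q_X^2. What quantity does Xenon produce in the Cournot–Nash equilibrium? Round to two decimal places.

6.13

Umbra's profit: π_U = (97 - 2Q)q_U - (28q_U + (3/2)q_U²). Setting ∂π_U/∂q_U = 0: 69 - 7q_U - 2(q_X) = 0.
Xenon's first-order condition: 53 - 6q_X - 2(q_U) = 0.
So q_U = (69 - 2q_X)/7 and q_X = (53 - 2q_U)/6.
Solving the pair: q_U = 154/19, q_X = 233/38.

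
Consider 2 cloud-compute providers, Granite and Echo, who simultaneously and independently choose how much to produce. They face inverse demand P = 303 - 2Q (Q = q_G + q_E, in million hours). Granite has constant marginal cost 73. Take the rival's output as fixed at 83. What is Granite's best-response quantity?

With the rival's output fixed at 83, Granite's profit is π_G = (303 - 2·83 - 2q_G)q_G - (73q_G) = (137 - 2q_G)q_G - (73q_G).
∂π_G/∂q_G = 64 - 4q_G = 0, so q_G = 16.

16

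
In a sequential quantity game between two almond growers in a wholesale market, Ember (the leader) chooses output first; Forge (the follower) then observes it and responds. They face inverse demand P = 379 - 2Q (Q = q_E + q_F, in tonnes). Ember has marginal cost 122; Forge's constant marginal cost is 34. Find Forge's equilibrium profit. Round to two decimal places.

8482.53

Solve by backward induction. Given q_E, the follower Forge maximises π_F = (379 - 2q_E - 2q_F)q_F - 34q_F.
∂π_F/∂q_F = 345 - 2q_E - 4q_F = 0 gives the reaction function q_F = (345 - 2q_E)/4.
Ember substitutes q_F(q_E) into its own profit: π_E = q_E(379 - 2q_E - (345 - 2q_E)/2) - 122q_E = (413/2 - q_E)q_E - 122q_E.
Leader FOC: 169/2 - 2q_E = 0, so q_E = 169/4.
Then q_F = (345 - 2·(169/4))/4 = 521/8.
Price P = 379 - 2·(859/8) = 657/4.
Forge's profit: (657/4 - 34)·(521/8) = 8482.5313.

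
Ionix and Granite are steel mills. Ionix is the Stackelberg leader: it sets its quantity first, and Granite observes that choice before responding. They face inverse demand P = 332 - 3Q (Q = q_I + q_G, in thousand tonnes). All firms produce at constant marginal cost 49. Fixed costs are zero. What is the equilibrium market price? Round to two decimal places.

119.75

Solve by backward induction. Given q_I, the follower Granite maximises π_G = (332 - 3q_I - 3q_G)q_G - 49q_G.
∂π_G/∂q_G = 283 - 3q_I - 6q_G = 0 gives the reaction function q_G = (283 - 3q_I)/6.
Ionix substitutes q_G(q_I) into its own profit: π_I = q_I(332 - 3q_I - (283 - 3q_I)/2) - 49q_I = (381/2 - (3/2)q_I)q_I - 49q_I.
Maximising: ∂π_I/∂q_I = 283/2 - 3q_I = 0, giving q_I = 283/6.
Then q_G = (283 - 3·(283/6))/6 = 283/12.
Total output Q = 283/4, so price P = 332 - 3·(283/4) = 479/4.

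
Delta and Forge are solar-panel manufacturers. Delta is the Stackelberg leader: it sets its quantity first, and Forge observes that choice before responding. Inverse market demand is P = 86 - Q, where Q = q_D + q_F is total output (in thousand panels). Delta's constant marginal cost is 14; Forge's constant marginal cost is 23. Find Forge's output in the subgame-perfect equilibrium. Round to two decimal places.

Solve by backward induction. Given q_D, the follower Forge maximises π_F = (86 - q_D - q_F)q_F - 23q_F.
Setting the follower's marginal profit to zero, 63 - q_D - 2q_F = 0, i.e. q_F = (63 - q_D)/2.
Delta substitutes q_F(q_D) into its own profit: π_D = q_D(86 - q_D - (63 - q_D)/2) - 14q_D = (109/2 - (1/2)q_D)q_D - 14q_D.
The leader's first-order condition 81/2 - q_D = 0 yields q_D = 81/2.
Then q_F = (63 - 81/2)/2 = 45/4.

11.25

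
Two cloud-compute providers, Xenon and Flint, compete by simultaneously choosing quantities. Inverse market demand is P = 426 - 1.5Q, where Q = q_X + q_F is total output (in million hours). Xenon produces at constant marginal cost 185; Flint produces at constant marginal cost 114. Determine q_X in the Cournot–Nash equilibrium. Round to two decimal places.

37.78

Xenon's profit: π_X = (426 - 1.5Q)q_X - (185q_X). Setting ∂π_X/∂q_X = 0: 241 - 3q_X - (3/2)(q_F) = 0.
Flint's first-order condition: 312 - 3q_F - (3/2)(q_X) = 0.
Rearranging gives the reaction functions q_X = (241 - (3/2)q_F)/3 and q_F = (312 - (3/2)q_X)/3.
Substituting one into the other gives q_X = 340/9 and q_F = 766/9.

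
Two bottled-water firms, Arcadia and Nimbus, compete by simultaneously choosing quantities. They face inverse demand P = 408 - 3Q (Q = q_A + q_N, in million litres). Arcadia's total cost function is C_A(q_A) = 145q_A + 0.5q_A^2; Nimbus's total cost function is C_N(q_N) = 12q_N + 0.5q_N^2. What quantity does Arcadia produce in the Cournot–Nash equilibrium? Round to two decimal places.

16.33

Arcadia's profit: π_A = (408 - 3Q)q_A - (145q_A + (1/2)q_A²). Setting ∂π_A/∂q_A = 0: 263 - 7q_A - 3(q_N) = 0.
Nimbus's profit: π_N = (408 - 3Q)q_N - (12q_N + (1/2)q_N²). Setting ∂π_N/∂q_N = 0: 396 - 7q_N - 3(q_A) = 0.
Rearranging gives the reaction functions q_A = (263 - 3q_N)/7 and q_N = (396 - 3q_A)/7.
Solving the pair: q_A = 653/40, q_N = 1983/40.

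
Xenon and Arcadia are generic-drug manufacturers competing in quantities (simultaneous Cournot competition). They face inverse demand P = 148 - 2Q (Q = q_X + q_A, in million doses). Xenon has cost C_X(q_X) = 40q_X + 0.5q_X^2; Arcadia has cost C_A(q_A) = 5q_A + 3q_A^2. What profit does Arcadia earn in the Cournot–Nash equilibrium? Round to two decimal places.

588.38

Xenon's profit: π_X = (148 - 2Q)q_X - (40q_X + (1/2)q_X²). Setting ∂π_X/∂q_X = 0: 108 - 5q_X - 2(q_A) = 0.
Arcadia's first-order condition: 143 - 10q_A - 2(q_X) = 0.
Rearranging gives the reaction functions q_X = (108 - 2q_A)/5 and q_A = (143 - 2q_X)/10.
Solving the pair: q_X = 397/23, q_A = 499/46.
Price P = 148 - 2·(1293/46) = 91.7826.
Arcadia's profit: 91.7826·(499/46) - 5·(499/46) - 3(499/46)² = 588.3767.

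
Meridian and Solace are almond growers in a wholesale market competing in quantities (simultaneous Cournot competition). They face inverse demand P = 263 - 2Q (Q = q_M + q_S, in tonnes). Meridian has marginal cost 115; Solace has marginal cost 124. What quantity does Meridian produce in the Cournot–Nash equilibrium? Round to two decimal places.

Meridian's profit: π_M = (263 - 2Q)q_M - (115q_M). Setting ∂π_M/∂q_M = 0: 148 - 4q_M - 2(q_S) = 0.
Solace's profit: π_S = (263 - 2Q)q_S - (124q_S). Setting ∂π_S/∂q_S = 0: 139 - 4q_S - 2(q_M) = 0.
Best responses: q_M = (148 - 2q_S)/4, q_S = (139 - 2q_M)/4.
Substituting one into the other gives q_M = 157/6 and q_S = 65/3.

26.17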